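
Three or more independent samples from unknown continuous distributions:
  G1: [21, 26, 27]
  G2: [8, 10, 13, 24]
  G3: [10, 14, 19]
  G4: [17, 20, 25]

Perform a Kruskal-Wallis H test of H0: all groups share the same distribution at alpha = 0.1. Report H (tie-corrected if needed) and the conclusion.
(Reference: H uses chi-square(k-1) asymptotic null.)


Step 1: Combine all N = 13 observations and assign midranks.
sorted (value, group, rank): (8,G2,1), (10,G2,2.5), (10,G3,2.5), (13,G2,4), (14,G3,5), (17,G4,6), (19,G3,7), (20,G4,8), (21,G1,9), (24,G2,10), (25,G4,11), (26,G1,12), (27,G1,13)
Step 2: Sum ranks within each group.
R_1 = 34 (n_1 = 3)
R_2 = 17.5 (n_2 = 4)
R_3 = 14.5 (n_3 = 3)
R_4 = 25 (n_4 = 3)
Step 3: H = 12/(N(N+1)) * sum(R_i^2/n_i) - 3(N+1)
     = 12/(13*14) * (34^2/3 + 17.5^2/4 + 14.5^2/3 + 25^2/3) - 3*14
     = 0.065934 * 740.312 - 42
     = 6.811813.
Step 4: Ties present; correction factor C = 1 - 6/(13^3 - 13) = 0.997253. Corrected H = 6.811813 / 0.997253 = 6.830579.
Step 5: Under H0, H ~ chi^2(3); p-value = 0.077498.
Step 6: alpha = 0.1. reject H0.

H = 6.8306, df = 3, p = 0.077498, reject H0.


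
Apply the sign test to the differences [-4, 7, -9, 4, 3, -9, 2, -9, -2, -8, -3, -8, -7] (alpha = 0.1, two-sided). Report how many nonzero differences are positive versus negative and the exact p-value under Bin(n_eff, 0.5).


Step 1: Discard zero differences. Original n = 13; n_eff = number of nonzero differences = 13.
Nonzero differences (with sign): -4, +7, -9, +4, +3, -9, +2, -9, -2, -8, -3, -8, -7
Step 2: Count signs: positive = 4, negative = 9.
Step 3: Under H0: P(positive) = 0.5, so the number of positives S ~ Bin(13, 0.5).
Step 4: Two-sided exact p-value = sum of Bin(13,0.5) probabilities at or below the observed probability = 0.266846.
Step 5: alpha = 0.1. fail to reject H0.

n_eff = 13, pos = 4, neg = 9, p = 0.266846, fail to reject H0.


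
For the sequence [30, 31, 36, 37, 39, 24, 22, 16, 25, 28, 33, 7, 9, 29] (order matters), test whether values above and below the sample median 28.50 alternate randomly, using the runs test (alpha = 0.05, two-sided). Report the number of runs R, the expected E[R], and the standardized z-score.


Step 1: Compute median = 28.50; label A = above, B = below.
Labels in order: AAAAABBBBBABBA  (n_A = 7, n_B = 7)
Step 2: Count runs R = 5.
Step 3: Under H0 (random ordering), E[R] = 2*n_A*n_B/(n_A+n_B) + 1 = 2*7*7/14 + 1 = 8.0000.
        Var[R] = 2*n_A*n_B*(2*n_A*n_B - n_A - n_B) / ((n_A+n_B)^2 * (n_A+n_B-1)) = 8232/2548 = 3.2308.
        SD[R] = 1.7974.
Step 4: Continuity-corrected z = (R + 0.5 - E[R]) / SD[R] = (5 + 0.5 - 8.0000) / 1.7974 = -1.3909.
Step 5: Two-sided p-value via normal approximation = 2*(1 - Phi(|z|)) = 0.164264.
Step 6: alpha = 0.05. fail to reject H0.

R = 5, z = -1.3909, p = 0.164264, fail to reject H0.


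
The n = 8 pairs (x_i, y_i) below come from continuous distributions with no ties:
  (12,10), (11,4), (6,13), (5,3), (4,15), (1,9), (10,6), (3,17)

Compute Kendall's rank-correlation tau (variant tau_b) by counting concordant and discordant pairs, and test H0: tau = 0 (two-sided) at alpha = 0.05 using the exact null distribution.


Step 1: Enumerate the 28 unordered pairs (i,j) with i<j and classify each by sign(x_j-x_i) * sign(y_j-y_i).
  (1,2):dx=-1,dy=-6->C; (1,3):dx=-6,dy=+3->D; (1,4):dx=-7,dy=-7->C; (1,5):dx=-8,dy=+5->D
  (1,6):dx=-11,dy=-1->C; (1,7):dx=-2,dy=-4->C; (1,8):dx=-9,dy=+7->D; (2,3):dx=-5,dy=+9->D
  (2,4):dx=-6,dy=-1->C; (2,5):dx=-7,dy=+11->D; (2,6):dx=-10,dy=+5->D; (2,7):dx=-1,dy=+2->D
  (2,8):dx=-8,dy=+13->D; (3,4):dx=-1,dy=-10->C; (3,5):dx=-2,dy=+2->D; (3,6):dx=-5,dy=-4->C
  (3,7):dx=+4,dy=-7->D; (3,8):dx=-3,dy=+4->D; (4,5):dx=-1,dy=+12->D; (4,6):dx=-4,dy=+6->D
  (4,7):dx=+5,dy=+3->C; (4,8):dx=-2,dy=+14->D; (5,6):dx=-3,dy=-6->C; (5,7):dx=+6,dy=-9->D
  (5,8):dx=-1,dy=+2->D; (6,7):dx=+9,dy=-3->D; (6,8):dx=+2,dy=+8->C; (7,8):dx=-7,dy=+11->D
Step 2: C = 10, D = 18, total pairs = 28.
Step 3: tau = (C - D)/(n(n-1)/2) = (10 - 18)/28 = -0.285714.
Step 4: Exact two-sided p-value (enumerate n! = 40320 permutations of y under H0): p = 0.398760.
Step 5: alpha = 0.05. fail to reject H0.

tau_b = -0.2857 (C=10, D=18), p = 0.398760, fail to reject H0.


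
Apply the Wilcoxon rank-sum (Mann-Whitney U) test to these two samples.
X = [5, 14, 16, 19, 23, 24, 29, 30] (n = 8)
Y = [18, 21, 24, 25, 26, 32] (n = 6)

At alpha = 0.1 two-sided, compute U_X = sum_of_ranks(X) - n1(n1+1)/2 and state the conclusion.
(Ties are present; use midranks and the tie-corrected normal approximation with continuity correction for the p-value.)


Step 1: Combine and sort all 14 observations; assign midranks.
sorted (value, group): (5,X), (14,X), (16,X), (18,Y), (19,X), (21,Y), (23,X), (24,X), (24,Y), (25,Y), (26,Y), (29,X), (30,X), (32,Y)
ranks: 5->1, 14->2, 16->3, 18->4, 19->5, 21->6, 23->7, 24->8.5, 24->8.5, 25->10, 26->11, 29->12, 30->13, 32->14
Step 2: Rank sum for X: R1 = 1 + 2 + 3 + 5 + 7 + 8.5 + 12 + 13 = 51.5.
Step 3: U_X = R1 - n1(n1+1)/2 = 51.5 - 8*9/2 = 51.5 - 36 = 15.5.
       U_Y = n1*n2 - U_X = 48 - 15.5 = 32.5.
Step 4: Ties are present, so use the tie-corrected normal approximation (with continuity correction) for the p-value.
Step 5: p-value = 0.301168; compare to alpha = 0.1. fail to reject H0.

U_X = 15.5, p = 0.301168, fail to reject H0 at alpha = 0.1.


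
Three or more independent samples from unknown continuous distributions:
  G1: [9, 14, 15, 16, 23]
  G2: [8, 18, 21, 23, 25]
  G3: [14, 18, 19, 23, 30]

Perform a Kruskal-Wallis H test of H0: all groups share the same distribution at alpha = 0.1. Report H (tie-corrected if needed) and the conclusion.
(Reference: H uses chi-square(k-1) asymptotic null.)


Step 1: Combine all N = 15 observations and assign midranks.
sorted (value, group, rank): (8,G2,1), (9,G1,2), (14,G1,3.5), (14,G3,3.5), (15,G1,5), (16,G1,6), (18,G2,7.5), (18,G3,7.5), (19,G3,9), (21,G2,10), (23,G1,12), (23,G2,12), (23,G3,12), (25,G2,14), (30,G3,15)
Step 2: Sum ranks within each group.
R_1 = 28.5 (n_1 = 5)
R_2 = 44.5 (n_2 = 5)
R_3 = 47 (n_3 = 5)
Step 3: H = 12/(N(N+1)) * sum(R_i^2/n_i) - 3(N+1)
     = 12/(15*16) * (28.5^2/5 + 44.5^2/5 + 47^2/5) - 3*16
     = 0.050000 * 1000.3 - 48
     = 2.015000.
Step 4: Ties present; correction factor C = 1 - 36/(15^3 - 15) = 0.989286. Corrected H = 2.015000 / 0.989286 = 2.036823.
Step 5: Under H0, H ~ chi^2(2); p-value = 0.361168.
Step 6: alpha = 0.1. fail to reject H0.

H = 2.0368, df = 2, p = 0.361168, fail to reject H0.


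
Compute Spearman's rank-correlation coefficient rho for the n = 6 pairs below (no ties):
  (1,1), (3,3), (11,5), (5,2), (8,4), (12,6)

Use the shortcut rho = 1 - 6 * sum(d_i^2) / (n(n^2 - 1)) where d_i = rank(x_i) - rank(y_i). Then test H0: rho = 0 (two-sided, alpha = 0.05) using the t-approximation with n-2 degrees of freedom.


Step 1: Rank x and y separately (midranks; no ties here).
rank(x): 1->1, 3->2, 11->5, 5->3, 8->4, 12->6
rank(y): 1->1, 3->3, 5->5, 2->2, 4->4, 6->6
Step 2: d_i = R_x(i) - R_y(i); compute d_i^2.
  (1-1)^2=0, (2-3)^2=1, (5-5)^2=0, (3-2)^2=1, (4-4)^2=0, (6-6)^2=0
sum(d^2) = 2.
Step 3: rho = 1 - 6*2 / (6*(6^2 - 1)) = 1 - 12/210 = 0.942857.
Step 4: Under H0, t = rho * sqrt((n-2)/(1-rho^2)) = 5.6595 ~ t(4).
Step 5: Two-sided p-value from the t-distribution with 4 df = 0.004805.
Step 6: alpha = 0.05. reject H0.

rho = 0.9429, p = 0.004805, reject H0 at alpha = 0.05.


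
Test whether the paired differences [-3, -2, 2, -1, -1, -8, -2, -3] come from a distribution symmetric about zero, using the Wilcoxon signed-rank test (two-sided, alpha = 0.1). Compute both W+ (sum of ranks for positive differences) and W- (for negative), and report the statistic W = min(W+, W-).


Step 1: Drop any zero differences (none here) and take |d_i|.
|d| = [3, 2, 2, 1, 1, 8, 2, 3]
Step 2: Midrank |d_i| (ties get averaged ranks).
ranks: |3|->6.5, |2|->4, |2|->4, |1|->1.5, |1|->1.5, |8|->8, |2|->4, |3|->6.5
Step 3: Attach original signs; sum ranks with positive sign and with negative sign.
W+ = 4 = 4
W- = 6.5 + 4 + 1.5 + 1.5 + 8 + 4 + 6.5 = 32
(Check: W+ + W- = 36 should equal n(n+1)/2 = 36.)
Step 4: Test statistic W = min(W+, W-) = 4.
Step 5: Ties in |d|, so use the tie-corrected normal approximation.
        E[W] = n(n+1)/4 = 8*9/4 = 18.
        Tie groups: |d|=1 (t=2), |d|=2 (t=3), |d|=3 (t=2); sum(t^3 - t) = 36.
        Var[W] = n(n+1)(2n+1)/24 - sum(t^3-t)/48 = 1224/24 - 36/48 = 50.25.
        z = (W - E[W]) / sqrt(Var[W]) = (4 - 18) / 7.0887 = -1.9750.
        Two-sided p = 2*Phi(z) = 0.048272.
Step 6: alpha = 0.1. reject H0.

W+ = 4, W- = 32, W = min = 4, p = 0.048272, reject H0.


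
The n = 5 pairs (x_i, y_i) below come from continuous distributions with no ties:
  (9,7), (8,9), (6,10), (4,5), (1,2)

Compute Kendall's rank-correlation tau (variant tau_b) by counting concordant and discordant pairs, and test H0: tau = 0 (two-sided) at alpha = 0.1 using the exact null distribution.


Step 1: Enumerate the 10 unordered pairs (i,j) with i<j and classify each by sign(x_j-x_i) * sign(y_j-y_i).
  (1,2):dx=-1,dy=+2->D; (1,3):dx=-3,dy=+3->D; (1,4):dx=-5,dy=-2->C; (1,5):dx=-8,dy=-5->C
  (2,3):dx=-2,dy=+1->D; (2,4):dx=-4,dy=-4->C; (2,5):dx=-7,dy=-7->C; (3,4):dx=-2,dy=-5->C
  (3,5):dx=-5,dy=-8->C; (4,5):dx=-3,dy=-3->C
Step 2: C = 7, D = 3, total pairs = 10.
Step 3: tau = (C - D)/(n(n-1)/2) = (7 - 3)/10 = 0.400000.
Step 4: Exact two-sided p-value (enumerate n! = 120 permutations of y under H0): p = 0.483333.
Step 5: alpha = 0.1. fail to reject H0.

tau_b = 0.4000 (C=7, D=3), p = 0.483333, fail to reject H0.


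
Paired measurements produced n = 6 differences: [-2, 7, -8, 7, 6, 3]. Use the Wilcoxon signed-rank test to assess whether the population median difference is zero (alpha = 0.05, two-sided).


Step 1: Drop any zero differences (none here) and take |d_i|.
|d| = [2, 7, 8, 7, 6, 3]
Step 2: Midrank |d_i| (ties get averaged ranks).
ranks: |2|->1, |7|->4.5, |8|->6, |7|->4.5, |6|->3, |3|->2
Step 3: Attach original signs; sum ranks with positive sign and with negative sign.
W+ = 4.5 + 4.5 + 3 + 2 = 14
W- = 1 + 6 = 7
(Check: W+ + W- = 21 should equal n(n+1)/2 = 21.)
Step 4: Test statistic W = min(W+, W-) = 7.
Step 5: Ties in |d|, so use the tie-corrected normal approximation.
        E[W] = n(n+1)/4 = 6*7/4 = 10.5.
        Tie groups: |d|=7 (t=2); sum(t^3 - t) = 6.
        Var[W] = n(n+1)(2n+1)/24 - sum(t^3-t)/48 = 546/24 - 6/48 = 22.625.
        z = (W - E[W]) / sqrt(Var[W]) = (7 - 10.5) / 4.7566 = -0.7358.
        Two-sided p = 2*Phi(z) = 0.461838.
Step 6: alpha = 0.05. fail to reject H0.

W+ = 14, W- = 7, W = min = 7, p = 0.461838, fail to reject H0.


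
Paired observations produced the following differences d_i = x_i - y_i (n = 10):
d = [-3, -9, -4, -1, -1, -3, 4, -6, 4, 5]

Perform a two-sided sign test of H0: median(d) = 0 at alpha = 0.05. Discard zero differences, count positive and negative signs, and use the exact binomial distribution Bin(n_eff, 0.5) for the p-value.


Step 1: Discard zero differences. Original n = 10; n_eff = number of nonzero differences = 10.
Nonzero differences (with sign): -3, -9, -4, -1, -1, -3, +4, -6, +4, +5
Step 2: Count signs: positive = 3, negative = 7.
Step 3: Under H0: P(positive) = 0.5, so the number of positives S ~ Bin(10, 0.5).
Step 4: Two-sided exact p-value = sum of Bin(10,0.5) probabilities at or below the observed probability = 0.343750.
Step 5: alpha = 0.05. fail to reject H0.

n_eff = 10, pos = 3, neg = 7, p = 0.343750, fail to reject H0.


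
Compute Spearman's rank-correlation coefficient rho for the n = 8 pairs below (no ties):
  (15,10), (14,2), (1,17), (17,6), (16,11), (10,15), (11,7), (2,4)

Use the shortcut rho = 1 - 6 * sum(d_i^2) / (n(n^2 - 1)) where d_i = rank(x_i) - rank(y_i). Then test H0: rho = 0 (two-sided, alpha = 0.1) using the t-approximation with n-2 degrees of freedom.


Step 1: Rank x and y separately (midranks; no ties here).
rank(x): 15->6, 14->5, 1->1, 17->8, 16->7, 10->3, 11->4, 2->2
rank(y): 10->5, 2->1, 17->8, 6->3, 11->6, 15->7, 7->4, 4->2
Step 2: d_i = R_x(i) - R_y(i); compute d_i^2.
  (6-5)^2=1, (5-1)^2=16, (1-8)^2=49, (8-3)^2=25, (7-6)^2=1, (3-7)^2=16, (4-4)^2=0, (2-2)^2=0
sum(d^2) = 108.
Step 3: rho = 1 - 6*108 / (8*(8^2 - 1)) = 1 - 648/504 = -0.285714.
Step 4: Under H0, t = rho * sqrt((n-2)/(1-rho^2)) = -0.7303 ~ t(6).
Step 5: Two-sided p-value from the t-distribution with 6 df = 0.492726.
Step 6: alpha = 0.1. fail to reject H0.

rho = -0.2857, p = 0.492726, fail to reject H0 at alpha = 0.1.


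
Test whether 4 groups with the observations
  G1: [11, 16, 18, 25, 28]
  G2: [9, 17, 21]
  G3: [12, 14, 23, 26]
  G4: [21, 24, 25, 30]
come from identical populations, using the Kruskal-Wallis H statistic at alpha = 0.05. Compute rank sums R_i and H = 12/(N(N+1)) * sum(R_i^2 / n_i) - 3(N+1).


Step 1: Combine all N = 16 observations and assign midranks.
sorted (value, group, rank): (9,G2,1), (11,G1,2), (12,G3,3), (14,G3,4), (16,G1,5), (17,G2,6), (18,G1,7), (21,G2,8.5), (21,G4,8.5), (23,G3,10), (24,G4,11), (25,G1,12.5), (25,G4,12.5), (26,G3,14), (28,G1,15), (30,G4,16)
Step 2: Sum ranks within each group.
R_1 = 41.5 (n_1 = 5)
R_2 = 15.5 (n_2 = 3)
R_3 = 31 (n_3 = 4)
R_4 = 48 (n_4 = 4)
Step 3: H = 12/(N(N+1)) * sum(R_i^2/n_i) - 3(N+1)
     = 12/(16*17) * (41.5^2/5 + 15.5^2/3 + 31^2/4 + 48^2/4) - 3*17
     = 0.044118 * 1240.78 - 51
     = 3.740441.
Step 4: Ties present; correction factor C = 1 - 12/(16^3 - 16) = 0.997059. Corrected H = 3.740441 / 0.997059 = 3.751475.
Step 5: Under H0, H ~ chi^2(3); p-value = 0.289581.
Step 6: alpha = 0.05. fail to reject H0.

H = 3.7515, df = 3, p = 0.289581, fail to reject H0.


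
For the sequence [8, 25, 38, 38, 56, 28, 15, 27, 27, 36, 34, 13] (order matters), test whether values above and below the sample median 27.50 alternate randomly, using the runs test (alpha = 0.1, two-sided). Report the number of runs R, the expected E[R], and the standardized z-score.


Step 1: Compute median = 27.50; label A = above, B = below.
Labels in order: BBAAAABBBAAB  (n_A = 6, n_B = 6)
Step 2: Count runs R = 5.
Step 3: Under H0 (random ordering), E[R] = 2*n_A*n_B/(n_A+n_B) + 1 = 2*6*6/12 + 1 = 7.0000.
        Var[R] = 2*n_A*n_B*(2*n_A*n_B - n_A - n_B) / ((n_A+n_B)^2 * (n_A+n_B-1)) = 4320/1584 = 2.7273.
        SD[R] = 1.6514.
Step 4: Continuity-corrected z = (R + 0.5 - E[R]) / SD[R] = (5 + 0.5 - 7.0000) / 1.6514 = -0.9083.
Step 5: Two-sided p-value via normal approximation = 2*(1 - Phi(|z|)) = 0.363722.
Step 6: alpha = 0.1. fail to reject H0.

R = 5, z = -0.9083, p = 0.363722, fail to reject H0.


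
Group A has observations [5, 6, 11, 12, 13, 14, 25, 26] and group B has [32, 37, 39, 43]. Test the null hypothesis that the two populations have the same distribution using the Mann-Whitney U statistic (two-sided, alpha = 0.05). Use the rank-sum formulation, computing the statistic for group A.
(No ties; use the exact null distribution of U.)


Step 1: Combine and sort all 12 observations; assign midranks.
sorted (value, group): (5,X), (6,X), (11,X), (12,X), (13,X), (14,X), (25,X), (26,X), (32,Y), (37,Y), (39,Y), (43,Y)
ranks: 5->1, 6->2, 11->3, 12->4, 13->5, 14->6, 25->7, 26->8, 32->9, 37->10, 39->11, 43->12
Step 2: Rank sum for X: R1 = 1 + 2 + 3 + 4 + 5 + 6 + 7 + 8 = 36.
Step 3: U_X = R1 - n1(n1+1)/2 = 36 - 8*9/2 = 36 - 36 = 0.
       U_Y = n1*n2 - U_X = 32 - 0 = 32.
Step 4: No ties, so the exact null distribution of U (based on enumerating the C(12,8) = 495 equally likely rank assignments) gives the two-sided p-value.
Step 5: p-value = 0.004040; compare to alpha = 0.05. reject H0.

U_X = 0, p = 0.004040, reject H0 at alpha = 0.05.


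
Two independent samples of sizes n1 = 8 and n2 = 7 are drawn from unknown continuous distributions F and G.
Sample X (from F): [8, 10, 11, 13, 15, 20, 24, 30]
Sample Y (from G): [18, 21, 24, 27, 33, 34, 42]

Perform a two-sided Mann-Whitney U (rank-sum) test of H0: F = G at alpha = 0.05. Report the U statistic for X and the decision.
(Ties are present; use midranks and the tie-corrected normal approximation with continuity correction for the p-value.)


Step 1: Combine and sort all 15 observations; assign midranks.
sorted (value, group): (8,X), (10,X), (11,X), (13,X), (15,X), (18,Y), (20,X), (21,Y), (24,X), (24,Y), (27,Y), (30,X), (33,Y), (34,Y), (42,Y)
ranks: 8->1, 10->2, 11->3, 13->4, 15->5, 18->6, 20->7, 21->8, 24->9.5, 24->9.5, 27->11, 30->12, 33->13, 34->14, 42->15
Step 2: Rank sum for X: R1 = 1 + 2 + 3 + 4 + 5 + 7 + 9.5 + 12 = 43.5.
Step 3: U_X = R1 - n1(n1+1)/2 = 43.5 - 8*9/2 = 43.5 - 36 = 7.5.
       U_Y = n1*n2 - U_X = 56 - 7.5 = 48.5.
Step 4: Ties are present, so use the tie-corrected normal approximation (with continuity correction) for the p-value.
Step 5: p-value = 0.020524; compare to alpha = 0.05. reject H0.

U_X = 7.5, p = 0.020524, reject H0 at alpha = 0.05.


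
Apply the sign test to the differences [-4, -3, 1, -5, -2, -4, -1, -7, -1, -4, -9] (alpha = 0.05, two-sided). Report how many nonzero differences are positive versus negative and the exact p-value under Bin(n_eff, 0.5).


Step 1: Discard zero differences. Original n = 11; n_eff = number of nonzero differences = 11.
Nonzero differences (with sign): -4, -3, +1, -5, -2, -4, -1, -7, -1, -4, -9
Step 2: Count signs: positive = 1, negative = 10.
Step 3: Under H0: P(positive) = 0.5, so the number of positives S ~ Bin(11, 0.5).
Step 4: Two-sided exact p-value = sum of Bin(11,0.5) probabilities at or below the observed probability = 0.011719.
Step 5: alpha = 0.05. reject H0.

n_eff = 11, pos = 1, neg = 10, p = 0.011719, reject H0.


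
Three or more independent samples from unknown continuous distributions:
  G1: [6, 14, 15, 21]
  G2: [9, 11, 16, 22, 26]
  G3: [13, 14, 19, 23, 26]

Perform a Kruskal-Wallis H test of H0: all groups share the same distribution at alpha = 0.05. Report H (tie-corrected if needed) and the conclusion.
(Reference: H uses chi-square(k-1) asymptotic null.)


Step 1: Combine all N = 14 observations and assign midranks.
sorted (value, group, rank): (6,G1,1), (9,G2,2), (11,G2,3), (13,G3,4), (14,G1,5.5), (14,G3,5.5), (15,G1,7), (16,G2,8), (19,G3,9), (21,G1,10), (22,G2,11), (23,G3,12), (26,G2,13.5), (26,G3,13.5)
Step 2: Sum ranks within each group.
R_1 = 23.5 (n_1 = 4)
R_2 = 37.5 (n_2 = 5)
R_3 = 44 (n_3 = 5)
Step 3: H = 12/(N(N+1)) * sum(R_i^2/n_i) - 3(N+1)
     = 12/(14*15) * (23.5^2/4 + 37.5^2/5 + 44^2/5) - 3*15
     = 0.057143 * 806.513 - 45
     = 1.086429.
Step 4: Ties present; correction factor C = 1 - 12/(14^3 - 14) = 0.995604. Corrected H = 1.086429 / 0.995604 = 1.091225.
Step 5: Under H0, H ~ chi^2(2); p-value = 0.579487.
Step 6: alpha = 0.05. fail to reject H0.

H = 1.0912, df = 2, p = 0.579487, fail to reject H0.


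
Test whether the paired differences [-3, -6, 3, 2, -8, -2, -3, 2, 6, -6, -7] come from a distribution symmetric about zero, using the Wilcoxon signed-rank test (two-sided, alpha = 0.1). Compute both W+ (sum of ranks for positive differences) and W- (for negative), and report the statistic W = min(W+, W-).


Step 1: Drop any zero differences (none here) and take |d_i|.
|d| = [3, 6, 3, 2, 8, 2, 3, 2, 6, 6, 7]
Step 2: Midrank |d_i| (ties get averaged ranks).
ranks: |3|->5, |6|->8, |3|->5, |2|->2, |8|->11, |2|->2, |3|->5, |2|->2, |6|->8, |6|->8, |7|->10
Step 3: Attach original signs; sum ranks with positive sign and with negative sign.
W+ = 5 + 2 + 2 + 8 = 17
W- = 5 + 8 + 11 + 2 + 5 + 8 + 10 = 49
(Check: W+ + W- = 66 should equal n(n+1)/2 = 66.)
Step 4: Test statistic W = min(W+, W-) = 17.
Step 5: Ties in |d|, so use the tie-corrected normal approximation.
        E[W] = n(n+1)/4 = 11*12/4 = 33.
        Tie groups: |d|=2 (t=3), |d|=3 (t=3), |d|=6 (t=3); sum(t^3 - t) = 72.
        Var[W] = n(n+1)(2n+1)/24 - sum(t^3-t)/48 = 3036/24 - 72/48 = 125.
        z = (W - E[W]) / sqrt(Var[W]) = (17 - 33) / 11.1803 = -1.4311.
        Two-sided p = 2*Phi(z) = 0.152406.
Step 6: alpha = 0.1. fail to reject H0.

W+ = 17, W- = 49, W = min = 17, p = 0.152406, fail to reject H0.


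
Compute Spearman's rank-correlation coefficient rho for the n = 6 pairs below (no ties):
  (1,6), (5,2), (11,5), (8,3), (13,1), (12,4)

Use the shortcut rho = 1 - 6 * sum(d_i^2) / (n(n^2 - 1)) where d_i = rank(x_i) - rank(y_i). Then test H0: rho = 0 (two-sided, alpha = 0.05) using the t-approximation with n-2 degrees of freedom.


Step 1: Rank x and y separately (midranks; no ties here).
rank(x): 1->1, 5->2, 11->4, 8->3, 13->6, 12->5
rank(y): 6->6, 2->2, 5->5, 3->3, 1->1, 4->4
Step 2: d_i = R_x(i) - R_y(i); compute d_i^2.
  (1-6)^2=25, (2-2)^2=0, (4-5)^2=1, (3-3)^2=0, (6-1)^2=25, (5-4)^2=1
sum(d^2) = 52.
Step 3: rho = 1 - 6*52 / (6*(6^2 - 1)) = 1 - 312/210 = -0.485714.
Step 4: Under H0, t = rho * sqrt((n-2)/(1-rho^2)) = -1.1113 ~ t(4).
Step 5: Two-sided p-value from the t-distribution with 4 df = 0.328723.
Step 6: alpha = 0.05. fail to reject H0.

rho = -0.4857, p = 0.328723, fail to reject H0 at alpha = 0.05.


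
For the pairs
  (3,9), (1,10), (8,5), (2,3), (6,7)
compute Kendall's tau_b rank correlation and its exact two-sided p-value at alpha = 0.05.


Step 1: Enumerate the 10 unordered pairs (i,j) with i<j and classify each by sign(x_j-x_i) * sign(y_j-y_i).
  (1,2):dx=-2,dy=+1->D; (1,3):dx=+5,dy=-4->D; (1,4):dx=-1,dy=-6->C; (1,5):dx=+3,dy=-2->D
  (2,3):dx=+7,dy=-5->D; (2,4):dx=+1,dy=-7->D; (2,5):dx=+5,dy=-3->D; (3,4):dx=-6,dy=-2->C
  (3,5):dx=-2,dy=+2->D; (4,5):dx=+4,dy=+4->C
Step 2: C = 3, D = 7, total pairs = 10.
Step 3: tau = (C - D)/(n(n-1)/2) = (3 - 7)/10 = -0.400000.
Step 4: Exact two-sided p-value (enumerate n! = 120 permutations of y under H0): p = 0.483333.
Step 5: alpha = 0.05. fail to reject H0.

tau_b = -0.4000 (C=3, D=7), p = 0.483333, fail to reject H0.


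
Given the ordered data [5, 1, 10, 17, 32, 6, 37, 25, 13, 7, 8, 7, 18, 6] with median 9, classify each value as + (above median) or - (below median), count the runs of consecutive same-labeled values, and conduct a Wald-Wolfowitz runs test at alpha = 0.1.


Step 1: Compute median = 9; label A = above, B = below.
Labels in order: BBAAABAAABBBAB  (n_A = 7, n_B = 7)
Step 2: Count runs R = 7.
Step 3: Under H0 (random ordering), E[R] = 2*n_A*n_B/(n_A+n_B) + 1 = 2*7*7/14 + 1 = 8.0000.
        Var[R] = 2*n_A*n_B*(2*n_A*n_B - n_A - n_B) / ((n_A+n_B)^2 * (n_A+n_B-1)) = 8232/2548 = 3.2308.
        SD[R] = 1.7974.
Step 4: Continuity-corrected z = (R + 0.5 - E[R]) / SD[R] = (7 + 0.5 - 8.0000) / 1.7974 = -0.2782.
Step 5: Two-sided p-value via normal approximation = 2*(1 - Phi(|z|)) = 0.780879.
Step 6: alpha = 0.1. fail to reject H0.

R = 7, z = -0.2782, p = 0.780879, fail to reject H0.


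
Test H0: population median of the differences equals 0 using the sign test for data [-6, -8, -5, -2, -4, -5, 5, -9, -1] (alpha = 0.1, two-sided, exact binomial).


Step 1: Discard zero differences. Original n = 9; n_eff = number of nonzero differences = 9.
Nonzero differences (with sign): -6, -8, -5, -2, -4, -5, +5, -9, -1
Step 2: Count signs: positive = 1, negative = 8.
Step 3: Under H0: P(positive) = 0.5, so the number of positives S ~ Bin(9, 0.5).
Step 4: Two-sided exact p-value = sum of Bin(9,0.5) probabilities at or below the observed probability = 0.039062.
Step 5: alpha = 0.1. reject H0.

n_eff = 9, pos = 1, neg = 8, p = 0.039062, reject H0.


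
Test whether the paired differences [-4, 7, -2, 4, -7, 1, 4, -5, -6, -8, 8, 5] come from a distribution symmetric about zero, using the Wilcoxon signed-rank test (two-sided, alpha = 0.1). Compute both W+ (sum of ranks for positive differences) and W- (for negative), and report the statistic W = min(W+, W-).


Step 1: Drop any zero differences (none here) and take |d_i|.
|d| = [4, 7, 2, 4, 7, 1, 4, 5, 6, 8, 8, 5]
Step 2: Midrank |d_i| (ties get averaged ranks).
ranks: |4|->4, |7|->9.5, |2|->2, |4|->4, |7|->9.5, |1|->1, |4|->4, |5|->6.5, |6|->8, |8|->11.5, |8|->11.5, |5|->6.5
Step 3: Attach original signs; sum ranks with positive sign and with negative sign.
W+ = 9.5 + 4 + 1 + 4 + 11.5 + 6.5 = 36.5
W- = 4 + 2 + 9.5 + 6.5 + 8 + 11.5 = 41.5
(Check: W+ + W- = 78 should equal n(n+1)/2 = 78.)
Step 4: Test statistic W = min(W+, W-) = 36.5.
Step 5: Ties in |d|, so use the tie-corrected normal approximation.
        E[W] = n(n+1)/4 = 12*13/4 = 39.
        Tie groups: |d|=4 (t=3), |d|=5 (t=2), |d|=7 (t=2), |d|=8 (t=2); sum(t^3 - t) = 42.
        Var[W] = n(n+1)(2n+1)/24 - sum(t^3-t)/48 = 3900/24 - 42/48 = 161.625.
        z = (W - E[W]) / sqrt(Var[W]) = (36.5 - 39) / 12.7132 = -0.1966.
        Two-sided p = 2*Phi(z) = 0.844104.
Step 6: alpha = 0.1. fail to reject H0.

W+ = 36.5, W- = 41.5, W = min = 36.5, p = 0.844104, fail to reject H0.


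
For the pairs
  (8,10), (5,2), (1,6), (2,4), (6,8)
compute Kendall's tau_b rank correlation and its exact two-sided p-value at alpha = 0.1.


Step 1: Enumerate the 10 unordered pairs (i,j) with i<j and classify each by sign(x_j-x_i) * sign(y_j-y_i).
  (1,2):dx=-3,dy=-8->C; (1,3):dx=-7,dy=-4->C; (1,4):dx=-6,dy=-6->C; (1,5):dx=-2,dy=-2->C
  (2,3):dx=-4,dy=+4->D; (2,4):dx=-3,dy=+2->D; (2,5):dx=+1,dy=+6->C; (3,4):dx=+1,dy=-2->D
  (3,5):dx=+5,dy=+2->C; (4,5):dx=+4,dy=+4->C
Step 2: C = 7, D = 3, total pairs = 10.
Step 3: tau = (C - D)/(n(n-1)/2) = (7 - 3)/10 = 0.400000.
Step 4: Exact two-sided p-value (enumerate n! = 120 permutations of y under H0): p = 0.483333.
Step 5: alpha = 0.1. fail to reject H0.

tau_b = 0.4000 (C=7, D=3), p = 0.483333, fail to reject H0.


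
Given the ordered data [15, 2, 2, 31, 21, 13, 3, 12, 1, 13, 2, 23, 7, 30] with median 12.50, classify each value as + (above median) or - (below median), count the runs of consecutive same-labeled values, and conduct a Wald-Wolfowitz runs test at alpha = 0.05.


Step 1: Compute median = 12.50; label A = above, B = below.
Labels in order: ABBAAABBBABABA  (n_A = 7, n_B = 7)
Step 2: Count runs R = 9.
Step 3: Under H0 (random ordering), E[R] = 2*n_A*n_B/(n_A+n_B) + 1 = 2*7*7/14 + 1 = 8.0000.
        Var[R] = 2*n_A*n_B*(2*n_A*n_B - n_A - n_B) / ((n_A+n_B)^2 * (n_A+n_B-1)) = 8232/2548 = 3.2308.
        SD[R] = 1.7974.
Step 4: Continuity-corrected z = (R - 0.5 - E[R]) / SD[R] = (9 - 0.5 - 8.0000) / 1.7974 = 0.2782.
Step 5: Two-sided p-value via normal approximation = 2*(1 - Phi(|z|)) = 0.780879.
Step 6: alpha = 0.05. fail to reject H0.

R = 9, z = 0.2782, p = 0.780879, fail to reject H0.


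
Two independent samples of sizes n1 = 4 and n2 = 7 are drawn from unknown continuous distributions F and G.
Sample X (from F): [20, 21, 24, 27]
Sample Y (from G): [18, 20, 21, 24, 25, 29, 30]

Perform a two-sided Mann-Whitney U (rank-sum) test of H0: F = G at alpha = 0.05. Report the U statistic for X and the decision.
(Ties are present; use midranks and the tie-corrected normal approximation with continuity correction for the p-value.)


Step 1: Combine and sort all 11 observations; assign midranks.
sorted (value, group): (18,Y), (20,X), (20,Y), (21,X), (21,Y), (24,X), (24,Y), (25,Y), (27,X), (29,Y), (30,Y)
ranks: 18->1, 20->2.5, 20->2.5, 21->4.5, 21->4.5, 24->6.5, 24->6.5, 25->8, 27->9, 29->10, 30->11
Step 2: Rank sum for X: R1 = 2.5 + 4.5 + 6.5 + 9 = 22.5.
Step 3: U_X = R1 - n1(n1+1)/2 = 22.5 - 4*5/2 = 22.5 - 10 = 12.5.
       U_Y = n1*n2 - U_X = 28 - 12.5 = 15.5.
Step 4: Ties are present, so use the tie-corrected normal approximation (with continuity correction) for the p-value.
Step 5: p-value = 0.849087; compare to alpha = 0.05. fail to reject H0.

U_X = 12.5, p = 0.849087, fail to reject H0 at alpha = 0.05.


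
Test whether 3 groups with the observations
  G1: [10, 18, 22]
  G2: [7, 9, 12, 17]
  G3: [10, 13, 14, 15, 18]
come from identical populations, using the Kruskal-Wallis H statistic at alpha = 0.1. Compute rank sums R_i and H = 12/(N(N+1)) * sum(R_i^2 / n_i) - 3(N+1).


Step 1: Combine all N = 12 observations and assign midranks.
sorted (value, group, rank): (7,G2,1), (9,G2,2), (10,G1,3.5), (10,G3,3.5), (12,G2,5), (13,G3,6), (14,G3,7), (15,G3,8), (17,G2,9), (18,G1,10.5), (18,G3,10.5), (22,G1,12)
Step 2: Sum ranks within each group.
R_1 = 26 (n_1 = 3)
R_2 = 17 (n_2 = 4)
R_3 = 35 (n_3 = 5)
Step 3: H = 12/(N(N+1)) * sum(R_i^2/n_i) - 3(N+1)
     = 12/(12*13) * (26^2/3 + 17^2/4 + 35^2/5) - 3*13
     = 0.076923 * 542.583 - 39
     = 2.737179.
Step 4: Ties present; correction factor C = 1 - 12/(12^3 - 12) = 0.993007. Corrected H = 2.737179 / 0.993007 = 2.756455.
Step 5: Under H0, H ~ chi^2(2); p-value = 0.252025.
Step 6: alpha = 0.1. fail to reject H0.

H = 2.7565, df = 2, p = 0.252025, fail to reject H0.


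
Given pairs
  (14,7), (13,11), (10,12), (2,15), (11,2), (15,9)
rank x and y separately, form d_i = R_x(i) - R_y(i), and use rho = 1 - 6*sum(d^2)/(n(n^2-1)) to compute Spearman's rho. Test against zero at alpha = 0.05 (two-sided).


Step 1: Rank x and y separately (midranks; no ties here).
rank(x): 14->5, 13->4, 10->2, 2->1, 11->3, 15->6
rank(y): 7->2, 11->4, 12->5, 15->6, 2->1, 9->3
Step 2: d_i = R_x(i) - R_y(i); compute d_i^2.
  (5-2)^2=9, (4-4)^2=0, (2-5)^2=9, (1-6)^2=25, (3-1)^2=4, (6-3)^2=9
sum(d^2) = 56.
Step 3: rho = 1 - 6*56 / (6*(6^2 - 1)) = 1 - 336/210 = -0.600000.
Step 4: Under H0, t = rho * sqrt((n-2)/(1-rho^2)) = -1.5000 ~ t(4).
Step 5: Two-sided p-value from the t-distribution with 4 df = 0.208000.
Step 6: alpha = 0.05. fail to reject H0.

rho = -0.6000, p = 0.208000, fail to reject H0 at alpha = 0.05.


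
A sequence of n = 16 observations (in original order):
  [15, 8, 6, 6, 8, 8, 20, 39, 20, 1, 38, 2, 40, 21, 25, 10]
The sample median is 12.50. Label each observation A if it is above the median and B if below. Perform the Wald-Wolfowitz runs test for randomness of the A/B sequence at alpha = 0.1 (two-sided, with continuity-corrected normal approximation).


Step 1: Compute median = 12.50; label A = above, B = below.
Labels in order: ABBBBBAAABABAAAB  (n_A = 8, n_B = 8)
Step 2: Count runs R = 8.
Step 3: Under H0 (random ordering), E[R] = 2*n_A*n_B/(n_A+n_B) + 1 = 2*8*8/16 + 1 = 9.0000.
        Var[R] = 2*n_A*n_B*(2*n_A*n_B - n_A - n_B) / ((n_A+n_B)^2 * (n_A+n_B-1)) = 14336/3840 = 3.7333.
        SD[R] = 1.9322.
Step 4: Continuity-corrected z = (R + 0.5 - E[R]) / SD[R] = (8 + 0.5 - 9.0000) / 1.9322 = -0.2588.
Step 5: Two-sided p-value via normal approximation = 2*(1 - Phi(|z|)) = 0.795809.
Step 6: alpha = 0.1. fail to reject H0.

R = 8, z = -0.2588, p = 0.795809, fail to reject H0.


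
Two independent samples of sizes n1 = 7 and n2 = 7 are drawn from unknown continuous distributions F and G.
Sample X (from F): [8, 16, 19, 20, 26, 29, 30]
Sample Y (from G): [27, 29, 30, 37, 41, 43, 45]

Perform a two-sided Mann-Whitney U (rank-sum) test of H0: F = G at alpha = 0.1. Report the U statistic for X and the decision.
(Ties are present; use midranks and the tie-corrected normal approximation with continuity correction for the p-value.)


Step 1: Combine and sort all 14 observations; assign midranks.
sorted (value, group): (8,X), (16,X), (19,X), (20,X), (26,X), (27,Y), (29,X), (29,Y), (30,X), (30,Y), (37,Y), (41,Y), (43,Y), (45,Y)
ranks: 8->1, 16->2, 19->3, 20->4, 26->5, 27->6, 29->7.5, 29->7.5, 30->9.5, 30->9.5, 37->11, 41->12, 43->13, 45->14
Step 2: Rank sum for X: R1 = 1 + 2 + 3 + 4 + 5 + 7.5 + 9.5 = 32.
Step 3: U_X = R1 - n1(n1+1)/2 = 32 - 7*8/2 = 32 - 28 = 4.
       U_Y = n1*n2 - U_X = 49 - 4 = 45.
Step 4: Ties are present, so use the tie-corrected normal approximation (with continuity correction) for the p-value.
Step 5: p-value = 0.010433; compare to alpha = 0.1. reject H0.

U_X = 4, p = 0.010433, reject H0 at alpha = 0.1.


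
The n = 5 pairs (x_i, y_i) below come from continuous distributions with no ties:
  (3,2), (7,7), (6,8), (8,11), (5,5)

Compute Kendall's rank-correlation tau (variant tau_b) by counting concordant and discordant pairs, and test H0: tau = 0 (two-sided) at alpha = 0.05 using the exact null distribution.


Step 1: Enumerate the 10 unordered pairs (i,j) with i<j and classify each by sign(x_j-x_i) * sign(y_j-y_i).
  (1,2):dx=+4,dy=+5->C; (1,3):dx=+3,dy=+6->C; (1,4):dx=+5,dy=+9->C; (1,5):dx=+2,dy=+3->C
  (2,3):dx=-1,dy=+1->D; (2,4):dx=+1,dy=+4->C; (2,5):dx=-2,dy=-2->C; (3,4):dx=+2,dy=+3->C
  (3,5):dx=-1,dy=-3->C; (4,5):dx=-3,dy=-6->C
Step 2: C = 9, D = 1, total pairs = 10.
Step 3: tau = (C - D)/(n(n-1)/2) = (9 - 1)/10 = 0.800000.
Step 4: Exact two-sided p-value (enumerate n! = 120 permutations of y under H0): p = 0.083333.
Step 5: alpha = 0.05. fail to reject H0.

tau_b = 0.8000 (C=9, D=1), p = 0.083333, fail to reject H0.


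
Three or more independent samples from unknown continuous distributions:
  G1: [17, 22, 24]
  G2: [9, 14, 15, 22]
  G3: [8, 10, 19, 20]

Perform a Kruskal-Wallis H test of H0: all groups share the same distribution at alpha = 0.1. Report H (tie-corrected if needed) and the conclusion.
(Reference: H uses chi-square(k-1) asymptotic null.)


Step 1: Combine all N = 11 observations and assign midranks.
sorted (value, group, rank): (8,G3,1), (9,G2,2), (10,G3,3), (14,G2,4), (15,G2,5), (17,G1,6), (19,G3,7), (20,G3,8), (22,G1,9.5), (22,G2,9.5), (24,G1,11)
Step 2: Sum ranks within each group.
R_1 = 26.5 (n_1 = 3)
R_2 = 20.5 (n_2 = 4)
R_3 = 19 (n_3 = 4)
Step 3: H = 12/(N(N+1)) * sum(R_i^2/n_i) - 3(N+1)
     = 12/(11*12) * (26.5^2/3 + 20.5^2/4 + 19^2/4) - 3*12
     = 0.090909 * 429.396 - 36
     = 3.035985.
Step 4: Ties present; correction factor C = 1 - 6/(11^3 - 11) = 0.995455. Corrected H = 3.035985 / 0.995455 = 3.049848.
Step 5: Under H0, H ~ chi^2(2); p-value = 0.217638.
Step 6: alpha = 0.1. fail to reject H0.

H = 3.0498, df = 2, p = 0.217638, fail to reject H0.


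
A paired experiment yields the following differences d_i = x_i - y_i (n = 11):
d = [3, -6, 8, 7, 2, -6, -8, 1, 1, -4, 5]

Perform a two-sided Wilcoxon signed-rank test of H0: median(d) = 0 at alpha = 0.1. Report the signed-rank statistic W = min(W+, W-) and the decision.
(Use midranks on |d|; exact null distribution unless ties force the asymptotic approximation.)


Step 1: Drop any zero differences (none here) and take |d_i|.
|d| = [3, 6, 8, 7, 2, 6, 8, 1, 1, 4, 5]
Step 2: Midrank |d_i| (ties get averaged ranks).
ranks: |3|->4, |6|->7.5, |8|->10.5, |7|->9, |2|->3, |6|->7.5, |8|->10.5, |1|->1.5, |1|->1.5, |4|->5, |5|->6
Step 3: Attach original signs; sum ranks with positive sign and with negative sign.
W+ = 4 + 10.5 + 9 + 3 + 1.5 + 1.5 + 6 = 35.5
W- = 7.5 + 7.5 + 10.5 + 5 = 30.5
(Check: W+ + W- = 66 should equal n(n+1)/2 = 66.)
Step 4: Test statistic W = min(W+, W-) = 30.5.
Step 5: Ties in |d|, so use the tie-corrected normal approximation.
        E[W] = n(n+1)/4 = 11*12/4 = 33.
        Tie groups: |d|=1 (t=2), |d|=6 (t=2), |d|=8 (t=2); sum(t^3 - t) = 18.
        Var[W] = n(n+1)(2n+1)/24 - sum(t^3-t)/48 = 3036/24 - 18/48 = 126.125.
        z = (W - E[W]) / sqrt(Var[W]) = (30.5 - 33) / 11.2305 = -0.2226.
        Two-sided p = 2*Phi(z) = 0.823841.
Step 6: alpha = 0.1. fail to reject H0.

W+ = 35.5, W- = 30.5, W = min = 30.5, p = 0.823841, fail to reject H0.


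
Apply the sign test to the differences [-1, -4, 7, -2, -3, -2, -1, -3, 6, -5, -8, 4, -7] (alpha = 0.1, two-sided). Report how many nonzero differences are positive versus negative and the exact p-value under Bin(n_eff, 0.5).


Step 1: Discard zero differences. Original n = 13; n_eff = number of nonzero differences = 13.
Nonzero differences (with sign): -1, -4, +7, -2, -3, -2, -1, -3, +6, -5, -8, +4, -7
Step 2: Count signs: positive = 3, negative = 10.
Step 3: Under H0: P(positive) = 0.5, so the number of positives S ~ Bin(13, 0.5).
Step 4: Two-sided exact p-value = sum of Bin(13,0.5) probabilities at or below the observed probability = 0.092285.
Step 5: alpha = 0.1. reject H0.

n_eff = 13, pos = 3, neg = 10, p = 0.092285, reject H0.


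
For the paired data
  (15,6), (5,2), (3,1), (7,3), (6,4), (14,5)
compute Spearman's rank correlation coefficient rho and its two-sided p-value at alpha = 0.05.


Step 1: Rank x and y separately (midranks; no ties here).
rank(x): 15->6, 5->2, 3->1, 7->4, 6->3, 14->5
rank(y): 6->6, 2->2, 1->1, 3->3, 4->4, 5->5
Step 2: d_i = R_x(i) - R_y(i); compute d_i^2.
  (6-6)^2=0, (2-2)^2=0, (1-1)^2=0, (4-3)^2=1, (3-4)^2=1, (5-5)^2=0
sum(d^2) = 2.
Step 3: rho = 1 - 6*2 / (6*(6^2 - 1)) = 1 - 12/210 = 0.942857.
Step 4: Under H0, t = rho * sqrt((n-2)/(1-rho^2)) = 5.6595 ~ t(4).
Step 5: Two-sided p-value from the t-distribution with 4 df = 0.004805.
Step 6: alpha = 0.05. reject H0.

rho = 0.9429, p = 0.004805, reject H0 at alpha = 0.05.


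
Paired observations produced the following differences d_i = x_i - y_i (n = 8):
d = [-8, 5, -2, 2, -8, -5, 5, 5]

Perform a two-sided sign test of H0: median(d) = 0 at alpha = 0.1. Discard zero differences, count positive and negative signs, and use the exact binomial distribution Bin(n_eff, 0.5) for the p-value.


Step 1: Discard zero differences. Original n = 8; n_eff = number of nonzero differences = 8.
Nonzero differences (with sign): -8, +5, -2, +2, -8, -5, +5, +5
Step 2: Count signs: positive = 4, negative = 4.
Step 3: Under H0: P(positive) = 0.5, so the number of positives S ~ Bin(8, 0.5).
Step 4: Two-sided exact p-value = sum of Bin(8,0.5) probabilities at or below the observed probability = 1.000000.
Step 5: alpha = 0.1. fail to reject H0.

n_eff = 8, pos = 4, neg = 4, p = 1.000000, fail to reject H0.


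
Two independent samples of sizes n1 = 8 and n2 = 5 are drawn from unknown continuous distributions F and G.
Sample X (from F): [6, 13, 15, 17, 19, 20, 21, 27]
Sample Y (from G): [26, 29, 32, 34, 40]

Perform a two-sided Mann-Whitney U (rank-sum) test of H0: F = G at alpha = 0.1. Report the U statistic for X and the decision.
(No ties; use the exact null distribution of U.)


Step 1: Combine and sort all 13 observations; assign midranks.
sorted (value, group): (6,X), (13,X), (15,X), (17,X), (19,X), (20,X), (21,X), (26,Y), (27,X), (29,Y), (32,Y), (34,Y), (40,Y)
ranks: 6->1, 13->2, 15->3, 17->4, 19->5, 20->6, 21->7, 26->8, 27->9, 29->10, 32->11, 34->12, 40->13
Step 2: Rank sum for X: R1 = 1 + 2 + 3 + 4 + 5 + 6 + 7 + 9 = 37.
Step 3: U_X = R1 - n1(n1+1)/2 = 37 - 8*9/2 = 37 - 36 = 1.
       U_Y = n1*n2 - U_X = 40 - 1 = 39.
Step 4: No ties, so the exact null distribution of U (based on enumerating the C(13,8) = 1287 equally likely rank assignments) gives the two-sided p-value.
Step 5: p-value = 0.003108; compare to alpha = 0.1. reject H0.

U_X = 1, p = 0.003108, reject H0 at alpha = 0.1.


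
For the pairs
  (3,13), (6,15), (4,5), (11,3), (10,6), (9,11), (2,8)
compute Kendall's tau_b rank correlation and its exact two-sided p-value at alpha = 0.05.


Step 1: Enumerate the 21 unordered pairs (i,j) with i<j and classify each by sign(x_j-x_i) * sign(y_j-y_i).
  (1,2):dx=+3,dy=+2->C; (1,3):dx=+1,dy=-8->D; (1,4):dx=+8,dy=-10->D; (1,5):dx=+7,dy=-7->D
  (1,6):dx=+6,dy=-2->D; (1,7):dx=-1,dy=-5->C; (2,3):dx=-2,dy=-10->C; (2,4):dx=+5,dy=-12->D
  (2,5):dx=+4,dy=-9->D; (2,6):dx=+3,dy=-4->D; (2,7):dx=-4,dy=-7->C; (3,4):dx=+7,dy=-2->D
  (3,5):dx=+6,dy=+1->C; (3,6):dx=+5,dy=+6->C; (3,7):dx=-2,dy=+3->D; (4,5):dx=-1,dy=+3->D
  (4,6):dx=-2,dy=+8->D; (4,7):dx=-9,dy=+5->D; (5,6):dx=-1,dy=+5->D; (5,7):dx=-8,dy=+2->D
  (6,7):dx=-7,dy=-3->C
Step 2: C = 7, D = 14, total pairs = 21.
Step 3: tau = (C - D)/(n(n-1)/2) = (7 - 14)/21 = -0.333333.
Step 4: Exact two-sided p-value (enumerate n! = 5040 permutations of y under H0): p = 0.381349.
Step 5: alpha = 0.05. fail to reject H0.

tau_b = -0.3333 (C=7, D=14), p = 0.381349, fail to reject H0.


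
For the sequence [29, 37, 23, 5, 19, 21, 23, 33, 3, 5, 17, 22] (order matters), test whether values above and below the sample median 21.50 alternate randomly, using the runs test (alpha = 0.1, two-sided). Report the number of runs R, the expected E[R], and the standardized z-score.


Step 1: Compute median = 21.50; label A = above, B = below.
Labels in order: AAABBBAABBBA  (n_A = 6, n_B = 6)
Step 2: Count runs R = 5.
Step 3: Under H0 (random ordering), E[R] = 2*n_A*n_B/(n_A+n_B) + 1 = 2*6*6/12 + 1 = 7.0000.
        Var[R] = 2*n_A*n_B*(2*n_A*n_B - n_A - n_B) / ((n_A+n_B)^2 * (n_A+n_B-1)) = 4320/1584 = 2.7273.
        SD[R] = 1.6514.
Step 4: Continuity-corrected z = (R + 0.5 - E[R]) / SD[R] = (5 + 0.5 - 7.0000) / 1.6514 = -0.9083.
Step 5: Two-sided p-value via normal approximation = 2*(1 - Phi(|z|)) = 0.363722.
Step 6: alpha = 0.1. fail to reject H0.

R = 5, z = -0.9083, p = 0.363722, fail to reject H0.


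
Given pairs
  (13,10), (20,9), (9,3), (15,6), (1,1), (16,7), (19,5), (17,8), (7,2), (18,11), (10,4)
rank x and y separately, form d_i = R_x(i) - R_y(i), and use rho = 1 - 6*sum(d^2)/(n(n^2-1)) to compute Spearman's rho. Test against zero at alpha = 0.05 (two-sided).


Step 1: Rank x and y separately (midranks; no ties here).
rank(x): 13->5, 20->11, 9->3, 15->6, 1->1, 16->7, 19->10, 17->8, 7->2, 18->9, 10->4
rank(y): 10->10, 9->9, 3->3, 6->6, 1->1, 7->7, 5->5, 8->8, 2->2, 11->11, 4->4
Step 2: d_i = R_x(i) - R_y(i); compute d_i^2.
  (5-10)^2=25, (11-9)^2=4, (3-3)^2=0, (6-6)^2=0, (1-1)^2=0, (7-7)^2=0, (10-5)^2=25, (8-8)^2=0, (2-2)^2=0, (9-11)^2=4, (4-4)^2=0
sum(d^2) = 58.
Step 3: rho = 1 - 6*58 / (11*(11^2 - 1)) = 1 - 348/1320 = 0.736364.
Step 4: Under H0, t = rho * sqrt((n-2)/(1-rho^2)) = 3.2651 ~ t(9).
Step 5: Two-sided p-value from the t-distribution with 9 df = 0.009760.
Step 6: alpha = 0.05. reject H0.

rho = 0.7364, p = 0.009760, reject H0 at alpha = 0.05.
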